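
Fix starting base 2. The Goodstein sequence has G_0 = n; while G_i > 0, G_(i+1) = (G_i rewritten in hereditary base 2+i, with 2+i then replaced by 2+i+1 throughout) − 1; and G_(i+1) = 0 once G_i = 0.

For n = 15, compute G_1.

111

G_0 = 15. HB_2(15) = 2^(2 + 1) + 2^2 + 2 + 1. Bump = 112. G_1 = 111.
G_1 = 111. HB_3(111) = 3^(3 + 1) + 3^3 + 3. Bump = 1284. G_2 = 1283.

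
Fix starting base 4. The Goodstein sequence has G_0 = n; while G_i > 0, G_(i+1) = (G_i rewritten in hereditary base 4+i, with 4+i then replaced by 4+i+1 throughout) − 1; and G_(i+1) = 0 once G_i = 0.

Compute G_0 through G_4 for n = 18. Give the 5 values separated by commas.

base 4: 18 = 4^2 + 2; at 5: 5^2 + 2 = 27; next = 26
base 5: 26 = 5^2 + 1; at 6: 6^2 + 1 = 37; next = 36
base 6: 36 = 6^2; at 7: 7^2 = 49; next = 48
base 7: 48 = 6·7 + 6; at 8: 6·8 + 6 = 54; next = 53

18, 26, 36, 48, 53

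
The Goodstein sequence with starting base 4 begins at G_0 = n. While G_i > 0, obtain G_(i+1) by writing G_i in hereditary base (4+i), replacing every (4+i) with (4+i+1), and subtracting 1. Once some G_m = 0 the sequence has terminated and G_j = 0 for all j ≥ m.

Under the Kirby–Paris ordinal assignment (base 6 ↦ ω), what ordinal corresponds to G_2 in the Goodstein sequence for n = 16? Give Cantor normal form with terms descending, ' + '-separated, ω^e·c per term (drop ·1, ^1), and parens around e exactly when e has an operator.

G_0 = 16. HB_4(16) = 4^2. Bump = 25. G_1 = 24.
G_1 = 24. HB_5(24) = 4·5 + 4. Bump = 28. G_2 = 27.
G_2 = 27. HB_6(27) = 4·6 + 3. Bump = 31. G_3 = 30.

ω·4 + 3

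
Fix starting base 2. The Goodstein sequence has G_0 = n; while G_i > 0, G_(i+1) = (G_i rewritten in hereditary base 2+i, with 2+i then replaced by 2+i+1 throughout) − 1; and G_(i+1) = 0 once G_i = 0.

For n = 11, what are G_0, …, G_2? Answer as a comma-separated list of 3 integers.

11, 84, 1027

G_0=11  [base 2] 2^(2 + 1) + 2 + 1  →[2↦3]→  3^(3 + 1) + 3 + 1 = 85  −1 ⇒ G_1=84
G_1=84  [base 3] 3^(3 + 1) + 3  →[3↦4]→  4^(4 + 1) + 4 = 1028  −1 ⇒ G_2=1027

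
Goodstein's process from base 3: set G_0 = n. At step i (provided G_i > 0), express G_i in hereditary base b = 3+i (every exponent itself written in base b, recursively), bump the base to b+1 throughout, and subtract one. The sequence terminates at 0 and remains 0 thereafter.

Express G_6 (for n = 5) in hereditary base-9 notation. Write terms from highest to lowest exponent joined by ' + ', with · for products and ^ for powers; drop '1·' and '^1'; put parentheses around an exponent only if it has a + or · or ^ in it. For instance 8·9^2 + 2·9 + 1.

2

5 —HB3→ 3 + 2 —bump→ 4 + 2 = 6 —(−1)→ 5
5 —HB4→ 4 + 1 —bump→ 5 + 1 = 6 —(−1)→ 5
5 —HB5→ 5 —bump→ 6 = 6 —(−1)→ 5
5 —HB6→ 5 —bump→ 5 = 5 —(−1)→ 4
4 —HB7→ 4 —bump→ 4 = 4 —(−1)→ 3
3 —HB8→ 3 —bump→ 3 = 3 —(−1)→ 2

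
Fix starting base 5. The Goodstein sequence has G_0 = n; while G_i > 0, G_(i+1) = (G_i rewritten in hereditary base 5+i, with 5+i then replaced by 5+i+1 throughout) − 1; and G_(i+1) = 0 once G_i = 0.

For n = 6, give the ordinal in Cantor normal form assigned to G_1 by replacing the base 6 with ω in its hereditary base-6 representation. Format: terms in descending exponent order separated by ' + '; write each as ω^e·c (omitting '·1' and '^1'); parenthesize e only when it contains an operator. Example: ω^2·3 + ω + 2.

G_0=6  [base 5] 5 + 1  →[5↦6]→  6 + 1 = 7  −1 ⇒ G_1=6
G_1=6  [base 6] 6  →[6↦7]→  7 = 7  −1 ⇒ G_2=6

ω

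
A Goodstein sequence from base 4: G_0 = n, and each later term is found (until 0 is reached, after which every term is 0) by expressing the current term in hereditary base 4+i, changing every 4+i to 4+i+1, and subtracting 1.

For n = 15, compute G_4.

23

(0) 15|_4 = 3·4 + 3 ↦ 3·5 + 3|_5 = 18 ⇒ 17
(1) 17|_5 = 3·5 + 2 ↦ 3·6 + 2|_6 = 20 ⇒ 19
(2) 19|_6 = 3·6 + 1 ↦ 3·7 + 1|_7 = 22 ⇒ 21
(3) 21|_7 = 3·7 ↦ 3·8|_8 = 24 ⇒ 23
(4) 23|_8 = 2·8 + 7 ↦ 2·9 + 7|_9 = 25 ⇒ 24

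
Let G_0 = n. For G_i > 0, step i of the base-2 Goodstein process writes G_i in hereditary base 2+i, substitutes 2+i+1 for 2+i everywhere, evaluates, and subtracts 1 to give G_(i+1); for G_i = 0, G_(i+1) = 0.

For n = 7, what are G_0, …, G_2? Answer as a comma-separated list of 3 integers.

7, 30, 259

G_0 = 7. HB_2(7) = 2^2 + 2 + 1. Bump = 31. G_1 = 30.
G_1 = 30. HB_3(30) = 3^3 + 3. Bump = 260. G_2 = 259.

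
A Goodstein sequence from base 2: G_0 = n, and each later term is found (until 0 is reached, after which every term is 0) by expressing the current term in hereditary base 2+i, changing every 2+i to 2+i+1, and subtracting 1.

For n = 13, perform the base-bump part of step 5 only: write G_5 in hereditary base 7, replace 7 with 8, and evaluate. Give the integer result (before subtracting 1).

134219480

G_0=13  [base 2] 2^(2 + 1) + 2^2 + 1  →[2↦3]→  3^(3 + 1) + 3^3 + 1 = 109  −1 ⇒ G_1=108
G_1=108  [base 3] 3^(3 + 1) + 3^3  →[3↦4]→  4^(4 + 1) + 4^4 = 1280  −1 ⇒ G_2=1279
G_2=1279  [base 4] 4^(4 + 1) + 3·4^3 + 3·4^2 + 3·4 + 3  →[4↦5]→  5^(5 + 1) + 3·5^3 + 3·5^2 + 3·5 + 3 = 16093  −1 ⇒ G_3=16092
G_3=16092  [base 5] 5^(5 + 1) + 3·5^3 + 3·5^2 + 3·5 + 2  →[5↦6]→  6^(6 + 1) + 3·6^3 + 3·6^2 + 3·6 + 2 = 280712  −1 ⇒ G_4=280711
G_4=280711  [base 6] 6^(6 + 1) + 3·6^3 + 3·6^2 + 3·6 + 1  →[6↦7]→  7^(7 + 1) + 3·7^3 + 3·7^2 + 3·7 + 1 = 5765999  −1 ⇒ G_5=5765998
G_5=5765998  [base 7] 7^(7 + 1) + 3·7^3 + 3·7^2 + 3·7  →[7↦8]→  8^(8 + 1) + 3·8^3 + 3·8^2 + 3·8 = 134219480  −1 ⇒ G_6=134219479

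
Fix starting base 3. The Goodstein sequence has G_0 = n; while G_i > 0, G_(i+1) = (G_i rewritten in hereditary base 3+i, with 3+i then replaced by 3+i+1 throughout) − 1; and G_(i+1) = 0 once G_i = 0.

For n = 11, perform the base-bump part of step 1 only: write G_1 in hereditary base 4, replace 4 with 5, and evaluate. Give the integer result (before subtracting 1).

G_0=11  [base 3] 3^2 + 2  →[3↦4]→  4^2 + 2 = 18  −1 ⇒ G_1=17
G_1=17  [base 4] 4^2 + 1  →[4↦5]→  5^2 + 1 = 26  −1 ⇒ G_2=25

26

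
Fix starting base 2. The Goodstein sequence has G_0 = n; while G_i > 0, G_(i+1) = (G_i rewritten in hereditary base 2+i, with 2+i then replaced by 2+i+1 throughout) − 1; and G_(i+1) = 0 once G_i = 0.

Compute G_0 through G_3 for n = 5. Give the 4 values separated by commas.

5, 27, 255, 467

5 —HB2→ 2^2 + 1 —bump→ 3^3 + 1 = 28 —(−1)→ 27
27 —HB3→ 3^3 —bump→ 4^4 = 256 —(−1)→ 255
255 —HB4→ 3·4^3 + 3·4^2 + 3·4 + 3 —bump→ 3·5^3 + 3·5^2 + 3·5 + 3 = 468 —(−1)→ 467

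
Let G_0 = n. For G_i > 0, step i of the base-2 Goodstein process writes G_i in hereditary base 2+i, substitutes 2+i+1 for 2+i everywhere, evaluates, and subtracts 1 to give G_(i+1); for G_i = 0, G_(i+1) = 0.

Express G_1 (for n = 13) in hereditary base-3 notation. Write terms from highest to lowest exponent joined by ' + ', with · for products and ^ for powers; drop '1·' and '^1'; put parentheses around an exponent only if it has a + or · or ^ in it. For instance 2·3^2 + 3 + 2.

3^(3 + 1) + 3^3

step 0: 13 = 2^(2 + 1) + 2^2 + 1; sub 3 for 2: 3^(3 + 1) + 3^3 + 1; = 109; G_1 = 109−1 = 108
step 1: 108 = 3^(3 + 1) + 3^3; sub 4 for 3: 4^(4 + 1) + 4^4; = 1280; G_2 = 1280−1 = 1279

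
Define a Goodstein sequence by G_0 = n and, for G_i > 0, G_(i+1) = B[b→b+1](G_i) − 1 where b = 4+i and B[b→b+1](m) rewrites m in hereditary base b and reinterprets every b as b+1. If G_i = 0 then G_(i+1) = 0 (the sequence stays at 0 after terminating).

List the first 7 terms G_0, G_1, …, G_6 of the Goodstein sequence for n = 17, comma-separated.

[0] 17 ≡ 4^2 + 1 (base 4). Lift 5: 26. −1: 25.
[1] 25 ≡ 5^2 (base 5). Lift 6: 36. −1: 35.
[2] 35 ≡ 5·6 + 5 (base 6). Lift 7: 40. −1: 39.
[3] 39 ≡ 5·7 + 4 (base 7). Lift 8: 44. −1: 43.
[4] 43 ≡ 5·8 + 3 (base 8). Lift 9: 48. −1: 47.
[5] 47 ≡ 5·9 + 2 (base 9). Lift 10: 52. −1: 51.

17, 25, 35, 39, 43, 47, 51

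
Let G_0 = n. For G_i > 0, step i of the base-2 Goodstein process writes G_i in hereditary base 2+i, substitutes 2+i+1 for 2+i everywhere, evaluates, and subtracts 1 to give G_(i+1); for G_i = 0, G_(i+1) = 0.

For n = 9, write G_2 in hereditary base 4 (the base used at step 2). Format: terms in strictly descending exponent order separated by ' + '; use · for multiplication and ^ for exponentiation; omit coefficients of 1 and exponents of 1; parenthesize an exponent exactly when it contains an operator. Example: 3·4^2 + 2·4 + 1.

9 —HB2→ 2^(2 + 1) + 1 —bump→ 3^(3 + 1) + 1 = 82 —(−1)→ 81
81 —HB3→ 3^(3 + 1) —bump→ 4^(4 + 1) = 1024 —(−1)→ 1023

3·4^4 + 3·4^3 + 3·4^2 + 3·4 + 3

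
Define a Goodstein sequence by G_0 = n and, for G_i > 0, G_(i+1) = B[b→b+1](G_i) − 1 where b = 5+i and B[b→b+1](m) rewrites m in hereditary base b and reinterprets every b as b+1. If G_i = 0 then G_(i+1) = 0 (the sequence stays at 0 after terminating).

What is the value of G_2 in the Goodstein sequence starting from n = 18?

(0) 18|_5 = 3·5 + 3 ↦ 3·6 + 3|_6 = 21 ⇒ 20
(1) 20|_6 = 3·6 + 2 ↦ 3·7 + 2|_7 = 23 ⇒ 22
(2) 22|_7 = 3·7 + 1 ↦ 3·8 + 1|_8 = 25 ⇒ 24

22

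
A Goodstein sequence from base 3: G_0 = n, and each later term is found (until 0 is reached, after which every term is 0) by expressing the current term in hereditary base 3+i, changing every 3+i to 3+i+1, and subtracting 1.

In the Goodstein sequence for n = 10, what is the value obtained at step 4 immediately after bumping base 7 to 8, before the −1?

10 —HB3→ 3^2 + 1 —bump→ 4^2 + 1 = 17 —(−1)→ 16
16 —HB4→ 4^2 —bump→ 5^2 = 25 —(−1)→ 24
24 —HB5→ 4·5 + 4 —bump→ 4·6 + 4 = 28 —(−1)→ 27
27 —HB6→ 4·6 + 3 —bump→ 4·7 + 3 = 31 —(−1)→ 30
30 —HB7→ 4·7 + 2 —bump→ 4·8 + 2 = 34 —(−1)→ 33

34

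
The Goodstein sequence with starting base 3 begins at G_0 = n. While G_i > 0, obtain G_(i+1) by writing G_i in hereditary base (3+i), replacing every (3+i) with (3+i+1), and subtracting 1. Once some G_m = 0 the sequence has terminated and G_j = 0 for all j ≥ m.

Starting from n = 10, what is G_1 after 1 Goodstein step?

16

i=0: 10 = 3^2 + 1 (b=3); 3→4: 4^2 + 1 = 17; 17−1 = 16
i=1: 16 = 4^2 (b=4); 4→5: 5^2 = 25; 25−1 = 24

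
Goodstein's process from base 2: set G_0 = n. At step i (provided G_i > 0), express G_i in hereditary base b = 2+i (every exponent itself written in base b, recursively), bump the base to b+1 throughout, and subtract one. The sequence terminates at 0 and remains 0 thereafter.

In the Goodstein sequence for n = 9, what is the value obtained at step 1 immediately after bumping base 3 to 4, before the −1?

base 2: 9 = 2^(2 + 1) + 1; at 3: 3^(3 + 1) + 1 = 82; next = 81
base 3: 81 = 3^(3 + 1); at 4: 4^(4 + 1) = 1024; next = 1023

1024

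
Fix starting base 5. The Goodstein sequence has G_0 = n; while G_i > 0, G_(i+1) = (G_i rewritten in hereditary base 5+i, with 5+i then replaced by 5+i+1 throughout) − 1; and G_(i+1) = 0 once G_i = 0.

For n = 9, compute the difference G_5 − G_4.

0

base 5: 9 = 5 + 4; at 6: 6 + 4 = 10; next = 9
base 6: 9 = 6 + 3; at 7: 7 + 3 = 10; next = 9
base 7: 9 = 7 + 2; at 8: 8 + 2 = 10; next = 9
base 8: 9 = 8 + 1; at 9: 9 + 1 = 10; next = 9
base 9: 9 = 9; at 10: 10 = 10; next = 9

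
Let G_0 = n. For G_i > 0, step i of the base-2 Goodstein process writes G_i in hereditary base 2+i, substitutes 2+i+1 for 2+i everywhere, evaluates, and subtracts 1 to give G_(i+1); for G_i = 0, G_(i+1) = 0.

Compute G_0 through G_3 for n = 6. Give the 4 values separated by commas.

[0] 6 ≡ 2^2 + 2 (base 2). Lift 3: 30. −1: 29.
[1] 29 ≡ 3^3 + 2 (base 3). Lift 4: 258. −1: 257.
[2] 257 ≡ 4^4 + 1 (base 4). Lift 5: 3126. −1: 3125.

6, 29, 257, 3125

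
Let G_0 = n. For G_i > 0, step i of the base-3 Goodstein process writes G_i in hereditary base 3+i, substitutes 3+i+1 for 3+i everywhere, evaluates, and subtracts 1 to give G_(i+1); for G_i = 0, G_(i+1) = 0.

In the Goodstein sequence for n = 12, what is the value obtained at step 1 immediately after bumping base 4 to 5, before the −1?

12 —HB3→ 3^2 + 3 —bump→ 4^2 + 4 = 20 —(−1)→ 19
19 —HB4→ 4^2 + 3 —bump→ 5^2 + 3 = 28 —(−1)→ 27

28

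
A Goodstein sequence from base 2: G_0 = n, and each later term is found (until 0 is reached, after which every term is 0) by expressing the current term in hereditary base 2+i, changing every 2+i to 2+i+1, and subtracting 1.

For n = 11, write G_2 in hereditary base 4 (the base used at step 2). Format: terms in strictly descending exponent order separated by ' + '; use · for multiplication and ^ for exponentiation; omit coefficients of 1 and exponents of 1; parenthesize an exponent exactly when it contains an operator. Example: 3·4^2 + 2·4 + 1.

4^(4 + 1) + 3

i=0: 11 = 2^(2 + 1) + 2 + 1 (b=2); 2→3: 3^(3 + 1) + 3 + 1 = 85; 85−1 = 84
i=1: 84 = 3^(3 + 1) + 3 (b=3); 3→4: 4^(4 + 1) + 4 = 1028; 1028−1 = 1027
i=2: 1027 = 4^(4 + 1) + 3 (b=4); 4→5: 5^(5 + 1) + 3 = 15628; 15628−1 = 15627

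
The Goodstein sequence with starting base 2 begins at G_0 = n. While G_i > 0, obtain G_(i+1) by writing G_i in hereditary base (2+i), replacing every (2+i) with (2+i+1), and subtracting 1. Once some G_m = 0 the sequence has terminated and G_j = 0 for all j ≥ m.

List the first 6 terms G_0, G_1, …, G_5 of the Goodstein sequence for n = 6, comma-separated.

6, 29, 257, 3125, 46655, 98039

base 2: 6 = 2^2 + 2; at 3: 3^3 + 3 = 30; next = 29
base 3: 29 = 3^3 + 2; at 4: 4^4 + 2 = 258; next = 257
base 4: 257 = 4^4 + 1; at 5: 5^5 + 1 = 3126; next = 3125
base 5: 3125 = 5^5; at 6: 6^6 = 46656; next = 46655
base 6: 46655 = 5·6^5 + 5·6^4 + 5·6^3 + 5·6^2 + 5·6 + 5; at 7: 5·7^5 + 5·7^4 + 5·7^3 + 5·7^2 + 5·7 + 5 = 98040; next = 98039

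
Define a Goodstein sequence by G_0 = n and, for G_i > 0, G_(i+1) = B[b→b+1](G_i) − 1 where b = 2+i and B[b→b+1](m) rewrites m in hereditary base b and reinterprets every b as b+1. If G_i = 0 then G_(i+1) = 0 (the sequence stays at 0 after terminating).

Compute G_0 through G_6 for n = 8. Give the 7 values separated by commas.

8, 80, 553, 6310, 93395, 1647195, 33554571

base 2: 8 = 2^(2 + 1); at 3: 3^(3 + 1) = 81; next = 80
base 3: 80 = 2·3^3 + 2·3^2 + 2·3 + 2; at 4: 2·4^4 + 2·4^2 + 2·4 + 2 = 554; next = 553
base 4: 553 = 2·4^4 + 2·4^2 + 2·4 + 1; at 5: 2·5^5 + 2·5^2 + 2·5 + 1 = 6311; next = 6310
base 5: 6310 = 2·5^5 + 2·5^2 + 2·5; at 6: 2·6^6 + 2·6^2 + 2·6 = 93396; next = 93395
base 6: 93395 = 2·6^6 + 2·6^2 + 6 + 5; at 7: 2·7^7 + 2·7^2 + 7 + 5 = 1647196; next = 1647195
base 7: 1647195 = 2·7^7 + 2·7^2 + 7 + 4; at 8: 2·8^8 + 2·8^2 + 8 + 4 = 33554572; next = 33554571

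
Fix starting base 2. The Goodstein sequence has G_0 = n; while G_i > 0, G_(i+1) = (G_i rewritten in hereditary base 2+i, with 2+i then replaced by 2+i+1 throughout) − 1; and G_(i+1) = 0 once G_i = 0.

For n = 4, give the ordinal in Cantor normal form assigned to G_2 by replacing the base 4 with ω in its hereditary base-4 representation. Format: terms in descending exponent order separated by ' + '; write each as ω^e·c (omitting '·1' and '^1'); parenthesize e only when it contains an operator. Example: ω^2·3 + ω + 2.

step 0: 4 = 2^2; sub 3 for 2: 3^3; = 27; G_1 = 27−1 = 26
step 1: 26 = 2·3^2 + 2·3 + 2; sub 4 for 3: 2·4^2 + 2·4 + 2; = 42; G_2 = 42−1 = 41
step 2: 41 = 2·4^2 + 2·4 + 1; sub 5 for 4: 2·5^2 + 2·5 + 1; = 61; G_3 = 61−1 = 60

ω^2·2 + ω·2 + 1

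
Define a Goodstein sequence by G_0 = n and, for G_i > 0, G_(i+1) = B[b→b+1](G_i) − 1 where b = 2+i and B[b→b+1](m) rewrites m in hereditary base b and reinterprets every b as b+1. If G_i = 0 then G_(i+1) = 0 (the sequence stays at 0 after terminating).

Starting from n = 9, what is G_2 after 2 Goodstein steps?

1023

G_0=9  [base 2] 2^(2 + 1) + 1  →[2↦3]→  3^(3 + 1) + 1 = 82  −1 ⇒ G_1=81
G_1=81  [base 3] 3^(3 + 1)  →[3↦4]→  4^(4 + 1) = 1024  −1 ⇒ G_2=1023
G_2=1023  [base 4] 3·4^4 + 3·4^3 + 3·4^2 + 3·4 + 3  →[4↦5]→  3·5^5 + 3·5^3 + 3·5^2 + 3·5 + 3 = 9843  −1 ⇒ G_3=9842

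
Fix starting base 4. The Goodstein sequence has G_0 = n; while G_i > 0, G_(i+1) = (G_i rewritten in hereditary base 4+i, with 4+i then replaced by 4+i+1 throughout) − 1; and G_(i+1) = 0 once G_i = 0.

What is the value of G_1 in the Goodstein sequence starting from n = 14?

16

(0) 14|_4 = 3·4 + 2 ↦ 3·5 + 2|_5 = 17 ⇒ 16
(1) 16|_5 = 3·5 + 1 ↦ 3·6 + 1|_6 = 19 ⇒ 18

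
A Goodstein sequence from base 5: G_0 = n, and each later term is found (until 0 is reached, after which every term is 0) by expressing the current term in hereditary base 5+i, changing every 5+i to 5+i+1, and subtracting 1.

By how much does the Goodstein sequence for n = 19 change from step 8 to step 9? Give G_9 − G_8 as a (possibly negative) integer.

step 0: 19 = 3·5 + 4; sub 6 for 5: 3·6 + 4; = 22; G_1 = 22−1 = 21
step 1: 21 = 3·6 + 3; sub 7 for 6: 3·7 + 3; = 24; G_2 = 24−1 = 23
step 2: 23 = 3·7 + 2; sub 8 for 7: 3·8 + 2; = 26; G_3 = 26−1 = 25
step 3: 25 = 3·8 + 1; sub 9 for 8: 3·9 + 1; = 28; G_4 = 28−1 = 27
step 4: 27 = 3·9; sub 10 for 9: 3·10; = 30; G_5 = 30−1 = 29
step 5: 29 = 2·10 + 9; sub 11 for 10: 2·11 + 9; = 31; G_6 = 31−1 = 30
step 6: 30 = 2·11 + 8; sub 12 for 11: 2·12 + 8; = 32; G_7 = 32−1 = 31
step 7: 31 = 2·12 + 7; sub 13 for 12: 2·13 + 7; = 33; G_8 = 33−1 = 32
step 8: 32 = 2·13 + 6; sub 14 for 13: 2·14 + 6; = 34; G_9 = 34−1 = 33

1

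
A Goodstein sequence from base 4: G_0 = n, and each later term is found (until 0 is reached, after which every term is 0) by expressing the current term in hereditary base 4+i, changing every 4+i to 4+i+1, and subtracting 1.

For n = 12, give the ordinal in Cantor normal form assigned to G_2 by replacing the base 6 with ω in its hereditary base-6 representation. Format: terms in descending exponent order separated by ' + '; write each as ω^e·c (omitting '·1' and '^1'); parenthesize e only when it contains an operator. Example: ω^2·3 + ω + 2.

12 —HB4→ 3·4 —bump→ 3·5 = 15 —(−1)→ 14
14 —HB5→ 2·5 + 4 —bump→ 2·6 + 4 = 16 —(−1)→ 15
15 —HB6→ 2·6 + 3 —bump→ 2·7 + 3 = 17 —(−1)→ 16

ω·2 + 3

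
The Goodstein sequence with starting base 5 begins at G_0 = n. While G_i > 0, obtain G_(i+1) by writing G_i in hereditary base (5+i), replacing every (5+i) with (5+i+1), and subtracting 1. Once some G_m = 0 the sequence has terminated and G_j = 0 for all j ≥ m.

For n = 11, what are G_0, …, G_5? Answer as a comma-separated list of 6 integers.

G_0 = 11. HB_5(11) = 2·5 + 1. Bump = 13. G_1 = 12.
G_1 = 12. HB_6(12) = 2·6. Bump = 14. G_2 = 13.
G_2 = 13. HB_7(13) = 7 + 6. Bump = 14. G_3 = 13.
G_3 = 13. HB_8(13) = 8 + 5. Bump = 14. G_4 = 13.
G_4 = 13. HB_9(13) = 9 + 4. Bump = 14. G_5 = 13.

11, 12, 13, 13, 13, 13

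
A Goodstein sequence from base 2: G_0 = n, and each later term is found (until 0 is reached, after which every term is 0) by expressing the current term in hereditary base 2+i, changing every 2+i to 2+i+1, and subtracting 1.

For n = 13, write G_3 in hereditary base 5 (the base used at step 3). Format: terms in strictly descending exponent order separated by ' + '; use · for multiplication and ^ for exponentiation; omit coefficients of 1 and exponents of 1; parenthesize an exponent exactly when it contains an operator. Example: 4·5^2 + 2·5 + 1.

5^(5 + 1) + 3·5^3 + 3·5^2 + 3·5 + 2

base 2: 13 = 2^(2 + 1) + 2^2 + 1; at 3: 3^(3 + 1) + 3^3 + 1 = 109; next = 108
base 3: 108 = 3^(3 + 1) + 3^3; at 4: 4^(4 + 1) + 4^4 = 1280; next = 1279
base 4: 1279 = 4^(4 + 1) + 3·4^3 + 3·4^2 + 3·4 + 3; at 5: 5^(5 + 1) + 3·5^3 + 3·5^2 + 3·5 + 3 = 16093; next = 16092
base 5: 16092 = 5^(5 + 1) + 3·5^3 + 3·5^2 + 3·5 + 2; at 6: 6^(6 + 1) + 3·6^3 + 3·6^2 + 3·6 + 2 = 280712; next = 280711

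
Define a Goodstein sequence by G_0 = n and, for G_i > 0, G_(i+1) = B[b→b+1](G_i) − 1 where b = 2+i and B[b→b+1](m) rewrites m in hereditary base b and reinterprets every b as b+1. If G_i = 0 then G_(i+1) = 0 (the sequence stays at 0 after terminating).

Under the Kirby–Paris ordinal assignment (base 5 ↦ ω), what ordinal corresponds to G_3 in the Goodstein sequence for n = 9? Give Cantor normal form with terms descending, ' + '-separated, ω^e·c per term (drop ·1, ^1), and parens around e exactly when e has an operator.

G_0 = 9. HB_2(9) = 2^(2 + 1) + 1. Bump = 82. G_1 = 81.
G_1 = 81. HB_3(81) = 3^(3 + 1). Bump = 1024. G_2 = 1023.
G_2 = 1023. HB_4(1023) = 3·4^4 + 3·4^3 + 3·4^2 + 3·4 + 3. Bump = 9843. G_3 = 9842.
G_3 = 9842. HB_5(9842) = 3·5^5 + 3·5^3 + 3·5^2 + 3·5 + 2. Bump = 140744. G_4 = 140743.

ω^ω·3 + ω^3·3 + ω^2·3 + ω·3 + 2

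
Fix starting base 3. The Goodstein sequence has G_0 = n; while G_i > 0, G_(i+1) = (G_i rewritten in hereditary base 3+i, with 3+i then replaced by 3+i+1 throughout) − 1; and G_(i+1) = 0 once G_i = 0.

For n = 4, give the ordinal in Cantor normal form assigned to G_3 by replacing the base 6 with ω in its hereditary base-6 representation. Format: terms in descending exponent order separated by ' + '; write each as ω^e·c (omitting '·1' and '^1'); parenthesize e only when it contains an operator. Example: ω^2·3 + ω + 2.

3

(0) 4|_3 = 3 + 1 ↦ 4 + 1|_4 = 5 ⇒ 4
(1) 4|_4 = 4 ↦ 5|_5 = 5 ⇒ 4
(2) 4|_5 = 4 ↦ 4|_6 = 4 ⇒ 3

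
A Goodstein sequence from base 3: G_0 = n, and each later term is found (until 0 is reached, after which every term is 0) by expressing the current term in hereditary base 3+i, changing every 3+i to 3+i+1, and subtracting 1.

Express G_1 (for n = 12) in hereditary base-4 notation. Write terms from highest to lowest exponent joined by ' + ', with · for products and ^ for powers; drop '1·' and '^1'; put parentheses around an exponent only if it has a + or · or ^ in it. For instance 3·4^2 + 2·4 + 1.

4^2 + 3

[0] 12 ≡ 3^2 + 3 (base 3). Lift 4: 20. −1: 19.
[1] 19 ≡ 4^2 + 3 (base 4). Lift 5: 28. −1: 27.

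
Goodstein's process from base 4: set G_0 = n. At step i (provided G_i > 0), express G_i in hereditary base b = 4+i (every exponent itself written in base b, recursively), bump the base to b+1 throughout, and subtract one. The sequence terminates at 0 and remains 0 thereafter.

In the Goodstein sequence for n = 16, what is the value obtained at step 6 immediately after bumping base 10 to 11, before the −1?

(0) 16|_4 = 4^2 ↦ 5^2|_5 = 25 ⇒ 24
(1) 24|_5 = 4·5 + 4 ↦ 4·6 + 4|_6 = 28 ⇒ 27
(2) 27|_6 = 4·6 + 3 ↦ 4·7 + 3|_7 = 31 ⇒ 30
(3) 30|_7 = 4·7 + 2 ↦ 4·8 + 2|_8 = 34 ⇒ 33
(4) 33|_8 = 4·8 + 1 ↦ 4·9 + 1|_9 = 37 ⇒ 36
(5) 36|_9 = 4·9 ↦ 4·10|_10 = 40 ⇒ 39
(6) 39|_10 = 3·10 + 9 ↦ 3·11 + 9|_11 = 42 ⇒ 41

42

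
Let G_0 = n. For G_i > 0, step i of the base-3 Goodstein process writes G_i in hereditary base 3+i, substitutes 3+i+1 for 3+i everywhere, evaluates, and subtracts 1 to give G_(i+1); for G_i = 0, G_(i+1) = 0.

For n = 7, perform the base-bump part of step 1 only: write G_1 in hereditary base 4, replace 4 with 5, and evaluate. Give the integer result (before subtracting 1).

10

base 3: 7 = 2·3 + 1; at 4: 2·4 + 1 = 9; next = 8
base 4: 8 = 2·4; at 5: 2·5 = 10; next = 9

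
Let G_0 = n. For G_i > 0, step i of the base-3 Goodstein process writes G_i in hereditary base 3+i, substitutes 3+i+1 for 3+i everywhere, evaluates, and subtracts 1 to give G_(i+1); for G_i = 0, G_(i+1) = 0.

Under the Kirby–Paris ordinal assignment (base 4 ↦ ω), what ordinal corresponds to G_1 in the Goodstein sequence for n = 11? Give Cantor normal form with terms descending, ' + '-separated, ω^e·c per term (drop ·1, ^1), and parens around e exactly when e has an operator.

[0] 11 ≡ 3^2 + 2 (base 3). Lift 4: 18. −1: 17.
[1] 17 ≡ 4^2 + 1 (base 4). Lift 5: 26. −1: 25.

ω^2 + 1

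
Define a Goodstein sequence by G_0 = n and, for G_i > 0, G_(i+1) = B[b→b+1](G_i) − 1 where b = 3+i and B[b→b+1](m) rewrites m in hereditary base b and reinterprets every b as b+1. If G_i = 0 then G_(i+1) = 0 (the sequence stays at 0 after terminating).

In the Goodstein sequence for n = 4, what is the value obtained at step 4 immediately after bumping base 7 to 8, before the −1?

step 0: 4 = 3 + 1; sub 4 for 3: 4 + 1; = 5; G_1 = 5−1 = 4
step 1: 4 = 4; sub 5 for 4: 5; = 5; G_2 = 5−1 = 4
step 2: 4 = 4; sub 6 for 5: 4; = 4; G_3 = 4−1 = 3
step 3: 3 = 3; sub 7 for 6: 3; = 3; G_4 = 3−1 = 2

2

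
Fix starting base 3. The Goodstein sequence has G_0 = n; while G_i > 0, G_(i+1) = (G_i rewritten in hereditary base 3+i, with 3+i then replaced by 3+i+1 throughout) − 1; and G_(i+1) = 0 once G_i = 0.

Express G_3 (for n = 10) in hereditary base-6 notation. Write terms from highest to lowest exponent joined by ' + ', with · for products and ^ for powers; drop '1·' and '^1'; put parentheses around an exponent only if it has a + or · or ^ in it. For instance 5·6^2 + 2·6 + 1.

G_0 = 10. HB_3(10) = 3^2 + 1. Bump = 17. G_1 = 16.
G_1 = 16. HB_4(16) = 4^2. Bump = 25. G_2 = 24.
G_2 = 24. HB_5(24) = 4·5 + 4. Bump = 28. G_3 = 27.
G_3 = 27. HB_6(27) = 4·6 + 3. Bump = 31. G_4 = 30.

4·6 + 3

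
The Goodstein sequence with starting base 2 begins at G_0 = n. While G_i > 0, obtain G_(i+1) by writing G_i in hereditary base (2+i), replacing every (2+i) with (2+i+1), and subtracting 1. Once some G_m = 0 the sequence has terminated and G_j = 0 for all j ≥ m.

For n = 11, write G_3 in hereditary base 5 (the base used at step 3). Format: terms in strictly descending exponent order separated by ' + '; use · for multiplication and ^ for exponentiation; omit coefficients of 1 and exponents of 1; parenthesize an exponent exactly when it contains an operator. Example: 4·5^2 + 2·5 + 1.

base 2: 11 = 2^(2 + 1) + 2 + 1; at 3: 3^(3 + 1) + 3 + 1 = 85; next = 84
base 3: 84 = 3^(3 + 1) + 3; at 4: 4^(4 + 1) + 4 = 1028; next = 1027
base 4: 1027 = 4^(4 + 1) + 3; at 5: 5^(5 + 1) + 3 = 15628; next = 15627
base 5: 15627 = 5^(5 + 1) + 2; at 6: 6^(6 + 1) + 2 = 279938; next = 279937

5^(5 + 1) + 2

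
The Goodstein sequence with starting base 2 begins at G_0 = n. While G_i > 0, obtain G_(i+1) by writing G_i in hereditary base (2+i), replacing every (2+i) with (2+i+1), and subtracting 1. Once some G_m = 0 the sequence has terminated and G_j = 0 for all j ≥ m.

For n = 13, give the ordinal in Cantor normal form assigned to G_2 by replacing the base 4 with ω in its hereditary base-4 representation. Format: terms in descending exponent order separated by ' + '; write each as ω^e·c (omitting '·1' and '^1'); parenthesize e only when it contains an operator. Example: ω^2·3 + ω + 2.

[0] 13 ≡ 2^(2 + 1) + 2^2 + 1 (base 2). Lift 3: 109. −1: 108.
[1] 108 ≡ 3^(3 + 1) + 3^3 (base 3). Lift 4: 1280. −1: 1279.
[2] 1279 ≡ 4^(4 + 1) + 3·4^3 + 3·4^2 + 3·4 + 3 (base 4). Lift 5: 16093. −1: 16092.

ω^(ω + 1) + ω^3·3 + ω^2·3 + ω·3 + 3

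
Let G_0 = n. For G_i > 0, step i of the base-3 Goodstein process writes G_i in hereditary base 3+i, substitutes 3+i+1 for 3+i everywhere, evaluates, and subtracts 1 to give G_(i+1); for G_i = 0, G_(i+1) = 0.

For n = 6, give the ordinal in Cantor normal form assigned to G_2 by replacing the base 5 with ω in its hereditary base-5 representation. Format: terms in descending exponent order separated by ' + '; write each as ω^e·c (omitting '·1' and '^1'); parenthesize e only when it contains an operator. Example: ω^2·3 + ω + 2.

ω + 2

i=0: 6 = 2·3 (b=3); 3→4: 2·4 = 8; 8−1 = 7
i=1: 7 = 4 + 3 (b=4); 4→5: 5 + 3 = 8; 8−1 = 7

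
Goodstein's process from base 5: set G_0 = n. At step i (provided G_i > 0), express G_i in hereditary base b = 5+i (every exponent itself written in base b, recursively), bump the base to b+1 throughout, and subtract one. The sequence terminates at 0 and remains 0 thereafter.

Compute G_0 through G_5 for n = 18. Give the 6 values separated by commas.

18, 20, 22, 24, 26, 27

[0] 18 ≡ 3·5 + 3 (base 5). Lift 6: 21. −1: 20.
[1] 20 ≡ 3·6 + 2 (base 6). Lift 7: 23. −1: 22.
[2] 22 ≡ 3·7 + 1 (base 7). Lift 8: 25. −1: 24.
[3] 24 ≡ 3·8 (base 8). Lift 9: 27. −1: 26.
[4] 26 ≡ 2·9 + 8 (base 9). Lift 10: 28. −1: 27.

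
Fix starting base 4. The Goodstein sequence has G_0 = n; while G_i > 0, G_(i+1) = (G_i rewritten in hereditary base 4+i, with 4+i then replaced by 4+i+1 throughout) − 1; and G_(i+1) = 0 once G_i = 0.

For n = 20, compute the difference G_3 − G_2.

(0) 20|_4 = 4^2 + 4 ↦ 5^2 + 5|_5 = 30 ⇒ 29
(1) 29|_5 = 5^2 + 4 ↦ 6^2 + 4|_6 = 40 ⇒ 39
(2) 39|_6 = 6^2 + 3 ↦ 7^2 + 3|_7 = 52 ⇒ 51

12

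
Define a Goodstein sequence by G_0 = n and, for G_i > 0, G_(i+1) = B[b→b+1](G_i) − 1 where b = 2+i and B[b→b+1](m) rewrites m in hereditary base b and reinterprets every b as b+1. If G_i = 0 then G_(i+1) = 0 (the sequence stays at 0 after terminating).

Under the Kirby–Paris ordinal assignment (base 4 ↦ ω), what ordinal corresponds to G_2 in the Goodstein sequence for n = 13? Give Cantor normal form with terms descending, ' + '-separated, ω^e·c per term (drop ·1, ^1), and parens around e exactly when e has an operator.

step 0: 13 = 2^(2 + 1) + 2^2 + 1; sub 3 for 2: 3^(3 + 1) + 3^3 + 1; = 109; G_1 = 109−1 = 108
step 1: 108 = 3^(3 + 1) + 3^3; sub 4 for 3: 4^(4 + 1) + 4^4; = 1280; G_2 = 1280−1 = 1279
step 2: 1279 = 4^(4 + 1) + 3·4^3 + 3·4^2 + 3·4 + 3; sub 5 for 4: 5^(5 + 1) + 3·5^3 + 3·5^2 + 3·5 + 3; = 16093; G_3 = 16093−1 = 16092

ω^(ω + 1) + ω^3·3 + ω^2·3 + ω·3 + 3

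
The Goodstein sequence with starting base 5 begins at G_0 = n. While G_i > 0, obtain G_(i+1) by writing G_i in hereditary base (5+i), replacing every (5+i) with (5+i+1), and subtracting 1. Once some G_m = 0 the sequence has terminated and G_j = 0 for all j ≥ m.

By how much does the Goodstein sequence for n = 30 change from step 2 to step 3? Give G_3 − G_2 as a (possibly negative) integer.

G_0 = 30. HB_5(30) = 5^2 + 5. Bump = 42. G_1 = 41.
G_1 = 41. HB_6(41) = 6^2 + 5. Bump = 54. G_2 = 53.
G_2 = 53. HB_7(53) = 7^2 + 4. Bump = 68. G_3 = 67.

14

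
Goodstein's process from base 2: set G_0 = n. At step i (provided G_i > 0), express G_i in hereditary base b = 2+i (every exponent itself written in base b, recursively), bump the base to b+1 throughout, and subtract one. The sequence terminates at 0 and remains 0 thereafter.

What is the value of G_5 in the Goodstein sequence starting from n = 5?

1197

base 2: 5 = 2^2 + 1; at 3: 3^3 + 1 = 28; next = 27
base 3: 27 = 3^3; at 4: 4^4 = 256; next = 255
base 4: 255 = 3·4^3 + 3·4^2 + 3·4 + 3; at 5: 3·5^3 + 3·5^2 + 3·5 + 3 = 468; next = 467
base 5: 467 = 3·5^3 + 3·5^2 + 3·5 + 2; at 6: 3·6^3 + 3·6^2 + 3·6 + 2 = 776; next = 775
base 6: 775 = 3·6^3 + 3·6^2 + 3·6 + 1; at 7: 3·7^3 + 3·7^2 + 3·7 + 1 = 1198; next = 1197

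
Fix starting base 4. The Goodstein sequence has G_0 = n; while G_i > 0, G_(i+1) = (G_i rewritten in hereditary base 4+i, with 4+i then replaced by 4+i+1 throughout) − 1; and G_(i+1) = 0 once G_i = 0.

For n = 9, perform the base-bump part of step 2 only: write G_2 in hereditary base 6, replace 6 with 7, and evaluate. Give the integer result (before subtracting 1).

i=0: 9 = 2·4 + 1 (b=4); 4→5: 2·5 + 1 = 11; 11−1 = 10
i=1: 10 = 2·5 (b=5); 5→6: 2·6 = 12; 12−1 = 11
i=2: 11 = 6 + 5 (b=6); 6→7: 7 + 5 = 12; 12−1 = 11

12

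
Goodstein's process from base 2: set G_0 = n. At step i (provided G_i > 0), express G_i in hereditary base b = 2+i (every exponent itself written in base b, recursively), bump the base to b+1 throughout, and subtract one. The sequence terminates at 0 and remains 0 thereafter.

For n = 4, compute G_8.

i=0: 4 = 2^2 (b=2); 2→3: 3^3 = 27; 27−1 = 26
i=1: 26 = 2·3^2 + 2·3 + 2 (b=3); 3→4: 2·4^2 + 2·4 + 2 = 42; 42−1 = 41
i=2: 41 = 2·4^2 + 2·4 + 1 (b=4); 4→5: 2·5^2 + 2·5 + 1 = 61; 61−1 = 60
i=3: 60 = 2·5^2 + 2·5 (b=5); 5→6: 2·6^2 + 2·6 = 84; 84−1 = 83
i=4: 83 = 2·6^2 + 6 + 5 (b=6); 6→7: 2·7^2 + 7 + 5 = 110; 110−1 = 109
i=5: 109 = 2·7^2 + 7 + 4 (b=7); 7→8: 2·8^2 + 8 + 4 = 140; 140−1 = 139
i=6: 139 = 2·8^2 + 8 + 3 (b=8); 8→9: 2·9^2 + 9 + 3 = 174; 174−1 = 173
i=7: 173 = 2·9^2 + 9 + 2 (b=9); 9→10: 2·10^2 + 10 + 2 = 212; 212−1 = 211
i=8: 211 = 2·10^2 + 10 + 1 (b=10); 10→11: 2·11^2 + 11 + 1 = 254; 254−1 = 253

211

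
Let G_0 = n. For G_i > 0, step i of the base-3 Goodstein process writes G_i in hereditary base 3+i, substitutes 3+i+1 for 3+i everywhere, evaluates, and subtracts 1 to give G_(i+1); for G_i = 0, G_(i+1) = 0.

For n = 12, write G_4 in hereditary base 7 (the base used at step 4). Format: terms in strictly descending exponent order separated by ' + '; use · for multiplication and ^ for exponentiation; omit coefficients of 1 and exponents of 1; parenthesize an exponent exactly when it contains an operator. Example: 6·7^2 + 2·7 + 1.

7^2

G_0 = 12. HB_3(12) = 3^2 + 3. Bump = 20. G_1 = 19.
G_1 = 19. HB_4(19) = 4^2 + 3. Bump = 28. G_2 = 27.
G_2 = 27. HB_5(27) = 5^2 + 2. Bump = 38. G_3 = 37.
G_3 = 37. HB_6(37) = 6^2 + 1. Bump = 50. G_4 = 49.
G_4 = 49. HB_7(49) = 7^2. Bump = 64. G_5 = 63.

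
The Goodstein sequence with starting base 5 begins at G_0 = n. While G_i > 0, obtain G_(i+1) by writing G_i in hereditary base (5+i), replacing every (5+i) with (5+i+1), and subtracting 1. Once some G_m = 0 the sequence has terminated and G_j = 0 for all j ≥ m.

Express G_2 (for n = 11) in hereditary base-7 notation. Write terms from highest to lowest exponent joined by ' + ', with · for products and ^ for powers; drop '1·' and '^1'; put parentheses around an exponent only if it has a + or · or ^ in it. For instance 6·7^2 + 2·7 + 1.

G_0 = 11. HB_5(11) = 2·5 + 1. Bump = 13. G_1 = 12.
G_1 = 12. HB_6(12) = 2·6. Bump = 14. G_2 = 13.
G_2 = 13. HB_7(13) = 7 + 6. Bump = 14. G_3 = 13.

7 + 6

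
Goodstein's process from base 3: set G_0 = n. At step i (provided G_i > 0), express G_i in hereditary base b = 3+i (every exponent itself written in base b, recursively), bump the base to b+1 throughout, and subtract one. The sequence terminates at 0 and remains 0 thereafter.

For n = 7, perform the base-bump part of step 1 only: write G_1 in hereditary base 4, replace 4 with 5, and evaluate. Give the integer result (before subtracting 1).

G_0 = 7. HB_3(7) = 2·3 + 1. Bump = 9. G_1 = 8.
G_1 = 8. HB_4(8) = 2·4. Bump = 10. G_2 = 9.

10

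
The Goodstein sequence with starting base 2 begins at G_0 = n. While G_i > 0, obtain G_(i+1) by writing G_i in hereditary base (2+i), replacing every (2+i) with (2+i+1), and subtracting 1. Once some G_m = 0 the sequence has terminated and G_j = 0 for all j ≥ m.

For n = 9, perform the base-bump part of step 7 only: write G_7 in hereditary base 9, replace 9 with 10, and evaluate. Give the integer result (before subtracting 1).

i=0: 9 = 2^(2 + 1) + 1 (b=2); 2→3: 3^(3 + 1) + 1 = 82; 82−1 = 81
i=1: 81 = 3^(3 + 1) (b=3); 3→4: 4^(4 + 1) = 1024; 1024−1 = 1023
i=2: 1023 = 3·4^4 + 3·4^3 + 3·4^2 + 3·4 + 3 (b=4); 4→5: 3·5^5 + 3·5^3 + 3·5^2 + 3·5 + 3 = 9843; 9843−1 = 9842
i=3: 9842 = 3·5^5 + 3·5^3 + 3·5^2 + 3·5 + 2 (b=5); 5→6: 3·6^6 + 3·6^3 + 3·6^2 + 3·6 + 2 = 140744; 140744−1 = 140743
i=4: 140743 = 3·6^6 + 3·6^3 + 3·6^2 + 3·6 + 1 (b=6); 6→7: 3·7^7 + 3·7^3 + 3·7^2 + 3·7 + 1 = 2471827; 2471827−1 = 2471826
i=5: 2471826 = 3·7^7 + 3·7^3 + 3·7^2 + 3·7 (b=7); 7→8: 3·8^8 + 3·8^3 + 3·8^2 + 3·8 = 50333400; 50333400−1 = 50333399
i=6: 50333399 = 3·8^8 + 3·8^3 + 3·8^2 + 2·8 + 7 (b=8); 8→9: 3·9^9 + 3·9^3 + 3·9^2 + 2·9 + 7 = 1162263922; 1162263922−1 = 1162263921
i=7: 1162263921 = 3·9^9 + 3·9^3 + 3·9^2 + 2·9 + 6 (b=9); 9→10: 3·10^10 + 3·10^3 + 3·10^2 + 2·10 + 6 = 30000003326; 30000003326−1 = 30000003325

30000003326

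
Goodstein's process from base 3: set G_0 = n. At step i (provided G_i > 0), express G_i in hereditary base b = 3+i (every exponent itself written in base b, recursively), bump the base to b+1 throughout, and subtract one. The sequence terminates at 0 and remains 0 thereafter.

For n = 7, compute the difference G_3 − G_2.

0

G_0 = 7. HB_3(7) = 2·3 + 1. Bump = 9. G_1 = 8.
G_1 = 8. HB_4(8) = 2·4. Bump = 10. G_2 = 9.
G_2 = 9. HB_5(9) = 5 + 4. Bump = 10. G_3 = 9.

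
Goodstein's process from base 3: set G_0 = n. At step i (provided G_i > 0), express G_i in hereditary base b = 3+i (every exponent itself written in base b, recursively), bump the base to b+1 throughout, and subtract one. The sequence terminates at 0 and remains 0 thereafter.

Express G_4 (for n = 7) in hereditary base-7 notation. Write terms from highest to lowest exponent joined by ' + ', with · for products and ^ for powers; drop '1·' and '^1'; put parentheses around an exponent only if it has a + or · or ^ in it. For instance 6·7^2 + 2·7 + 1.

7 + 2

[0] 7 ≡ 2·3 + 1 (base 3). Lift 4: 9. −1: 8.
[1] 8 ≡ 2·4 (base 4). Lift 5: 10. −1: 9.
[2] 9 ≡ 5 + 4 (base 5). Lift 6: 10. −1: 9.
[3] 9 ≡ 6 + 3 (base 6). Lift 7: 10. −1: 9.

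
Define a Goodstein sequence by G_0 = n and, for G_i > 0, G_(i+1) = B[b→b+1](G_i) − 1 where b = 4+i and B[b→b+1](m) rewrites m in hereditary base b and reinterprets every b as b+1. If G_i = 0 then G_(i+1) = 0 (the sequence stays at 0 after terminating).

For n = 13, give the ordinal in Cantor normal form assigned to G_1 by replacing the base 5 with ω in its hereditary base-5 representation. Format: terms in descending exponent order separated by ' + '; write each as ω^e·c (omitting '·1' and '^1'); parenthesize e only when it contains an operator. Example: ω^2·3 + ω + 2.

base 4: 13 = 3·4 + 1; at 5: 3·5 + 1 = 16; next = 15
base 5: 15 = 3·5; at 6: 3·6 = 18; next = 17

ω·3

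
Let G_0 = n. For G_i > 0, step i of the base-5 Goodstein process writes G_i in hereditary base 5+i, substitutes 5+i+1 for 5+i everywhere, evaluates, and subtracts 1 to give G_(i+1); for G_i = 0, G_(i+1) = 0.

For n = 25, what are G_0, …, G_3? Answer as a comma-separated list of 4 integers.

i=0: 25 = 5^2 (b=5); 5→6: 6^2 = 36; 36−1 = 35
i=1: 35 = 5·6 + 5 (b=6); 6→7: 5·7 + 5 = 40; 40−1 = 39
i=2: 39 = 5·7 + 4 (b=7); 7→8: 5·8 + 4 = 44; 44−1 = 43

25, 35, 39, 43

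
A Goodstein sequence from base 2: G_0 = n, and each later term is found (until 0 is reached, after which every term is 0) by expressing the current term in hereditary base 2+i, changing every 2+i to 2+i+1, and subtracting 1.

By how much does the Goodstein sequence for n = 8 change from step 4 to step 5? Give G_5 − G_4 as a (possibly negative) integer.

1553800

G_0 = 8. HB_2(8) = 2^(2 + 1). Bump = 81. G_1 = 80.
G_1 = 80. HB_3(80) = 2·3^3 + 2·3^2 + 2·3 + 2. Bump = 554. G_2 = 553.
G_2 = 553. HB_4(553) = 2·4^4 + 2·4^2 + 2·4 + 1. Bump = 6311. G_3 = 6310.
G_3 = 6310. HB_5(6310) = 2·5^5 + 2·5^2 + 2·5. Bump = 93396. G_4 = 93395.
G_4 = 93395. HB_6(93395) = 2·6^6 + 2·6^2 + 6 + 5. Bump = 1647196. G_5 = 1647195.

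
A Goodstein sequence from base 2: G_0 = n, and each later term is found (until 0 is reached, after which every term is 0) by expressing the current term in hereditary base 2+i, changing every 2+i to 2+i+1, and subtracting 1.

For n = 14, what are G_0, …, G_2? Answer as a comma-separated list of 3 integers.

step 0: 14 = 2^(2 + 1) + 2^2 + 2; sub 3 for 2: 3^(3 + 1) + 3^3 + 3; = 111; G_1 = 111−1 = 110
step 1: 110 = 3^(3 + 1) + 3^3 + 2; sub 4 for 3: 4^(4 + 1) + 4^4 + 2; = 1282; G_2 = 1282−1 = 1281

14, 110, 1281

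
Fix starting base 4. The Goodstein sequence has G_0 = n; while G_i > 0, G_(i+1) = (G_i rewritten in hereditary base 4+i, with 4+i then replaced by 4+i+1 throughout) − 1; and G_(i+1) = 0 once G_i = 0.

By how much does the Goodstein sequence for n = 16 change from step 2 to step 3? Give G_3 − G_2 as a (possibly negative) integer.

3

i=0: 16 = 4^2 (b=4); 4→5: 5^2 = 25; 25−1 = 24
i=1: 24 = 4·5 + 4 (b=5); 5→6: 4·6 + 4 = 28; 28−1 = 27
i=2: 27 = 4·6 + 3 (b=6); 6→7: 4·7 + 3 = 31; 31−1 = 30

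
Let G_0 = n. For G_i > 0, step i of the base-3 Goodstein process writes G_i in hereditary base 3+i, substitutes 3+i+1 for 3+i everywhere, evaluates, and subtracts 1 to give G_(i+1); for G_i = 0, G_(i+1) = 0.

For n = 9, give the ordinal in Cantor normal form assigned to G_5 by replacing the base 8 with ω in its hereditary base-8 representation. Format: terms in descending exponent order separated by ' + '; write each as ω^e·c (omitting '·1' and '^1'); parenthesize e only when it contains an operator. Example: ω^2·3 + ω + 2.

ω·2 + 7

9 —HB3→ 3^2 —bump→ 4^2 = 16 —(−1)→ 15
15 —HB4→ 3·4 + 3 —bump→ 3·5 + 3 = 18 —(−1)→ 17
17 —HB5→ 3·5 + 2 —bump→ 3·6 + 2 = 20 —(−1)→ 19
19 —HB6→ 3·6 + 1 —bump→ 3·7 + 1 = 22 —(−1)→ 21
21 —HB7→ 3·7 —bump→ 3·8 = 24 —(−1)→ 23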